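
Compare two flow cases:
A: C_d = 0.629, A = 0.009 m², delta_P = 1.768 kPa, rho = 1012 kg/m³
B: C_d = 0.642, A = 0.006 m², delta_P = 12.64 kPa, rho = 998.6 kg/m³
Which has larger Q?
Q(A) = 10.58 L/s, Q(B) = 19.38 L/s. Answer: B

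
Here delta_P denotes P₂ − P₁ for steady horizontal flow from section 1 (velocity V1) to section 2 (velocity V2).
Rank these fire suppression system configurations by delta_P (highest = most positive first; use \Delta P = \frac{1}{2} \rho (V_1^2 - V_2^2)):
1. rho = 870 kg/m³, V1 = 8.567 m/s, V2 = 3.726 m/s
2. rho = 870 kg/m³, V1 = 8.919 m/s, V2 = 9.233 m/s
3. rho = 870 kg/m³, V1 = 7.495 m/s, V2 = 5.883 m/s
Case 1: delta_P = 25.89 kPa
Case 2: delta_P = -2.479 kPa
Case 3: delta_P = 9.381 kPa
Ranking (highest first): 1, 3, 2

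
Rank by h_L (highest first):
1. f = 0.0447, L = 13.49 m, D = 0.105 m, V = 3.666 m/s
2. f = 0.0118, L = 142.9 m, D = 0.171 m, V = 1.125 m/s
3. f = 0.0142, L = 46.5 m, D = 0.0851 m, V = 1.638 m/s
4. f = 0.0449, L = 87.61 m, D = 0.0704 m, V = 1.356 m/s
Case 1: h_L = 3.934 m
Case 2: h_L = 0.6361 m
Case 3: h_L = 1.061 m
Case 4: h_L = 5.237 m
Ranking (highest first): 4, 1, 3, 2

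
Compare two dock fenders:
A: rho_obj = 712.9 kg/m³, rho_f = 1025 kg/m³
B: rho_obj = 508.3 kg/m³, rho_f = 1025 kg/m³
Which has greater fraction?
fraction(A) = 0.6955, fraction(B) = 0.4959. Answer: A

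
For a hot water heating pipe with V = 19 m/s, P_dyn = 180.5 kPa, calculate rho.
Formula: P_{dyn} = \frac{1}{2} \rho V^2
Substituting knowns: 180.5 = 0.5·rho·19²/1000
Solving for rho: rho = 2·(180.5·1000)/19² = 1000 kg/m³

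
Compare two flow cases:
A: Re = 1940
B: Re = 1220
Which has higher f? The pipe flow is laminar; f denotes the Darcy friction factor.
f(A) = 0.03299, f(B) = 0.05246. Answer: B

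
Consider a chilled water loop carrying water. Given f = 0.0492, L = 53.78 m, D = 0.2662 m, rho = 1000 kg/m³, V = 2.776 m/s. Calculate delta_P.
Formula: \Delta P = f \frac{L}{D} \frac{\rho V^2}{2}
delta_P = 0.0492·(53.78/0.2662)·0.5·1000·2.776²/1000 = 38.3 kPa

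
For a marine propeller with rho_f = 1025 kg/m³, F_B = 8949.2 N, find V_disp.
Formula: F_B = \rho_f g V_{disp}
Substituting knowns: 8949.2 = 1025·9.81·V_disp
Solving for V_disp: V_disp = 8949.2/(1025·9.81) = 0.89 m³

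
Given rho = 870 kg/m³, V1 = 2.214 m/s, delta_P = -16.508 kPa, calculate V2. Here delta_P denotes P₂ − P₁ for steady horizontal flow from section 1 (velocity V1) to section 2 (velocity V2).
Formula: \Delta P = \frac{1}{2} \rho (V_1^2 - V_2^2)
Substituting knowns: -16.508 = 0.5·870·(2.214² − V2²)/1000
Solving for V2: V2 = √(2.214² − 2·(-16.508·1000)/870) = 6.546 m/s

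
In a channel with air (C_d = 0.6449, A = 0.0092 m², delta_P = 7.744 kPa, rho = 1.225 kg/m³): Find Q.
Formula: Q = C_d A \sqrt{\frac{2 \Delta P}{\rho}}
Q = 0.6449·0.0092·√(2·(7.744·1000)/1.225)·1000 = 667.1 L/s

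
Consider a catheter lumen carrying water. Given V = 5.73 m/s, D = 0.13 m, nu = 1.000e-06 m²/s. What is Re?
Formula: Re = \frac{V D}{\nu}
Re = 5.73·0.13/1.000e-06 = 744900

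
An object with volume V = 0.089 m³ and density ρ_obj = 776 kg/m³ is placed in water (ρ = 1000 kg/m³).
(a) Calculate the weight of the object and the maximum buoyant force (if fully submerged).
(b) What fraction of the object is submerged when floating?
(a) W=rho_obj*g*V=776*9.81*0.089=677.5 N; F_B(max)=rho*g*V=1000*9.81*0.089=873.1 N
(b) Floating fraction=rho_obj/rho=776/1000=0.776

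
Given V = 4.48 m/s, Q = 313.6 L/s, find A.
Formula: Q = A V
Substituting knowns: 313.6 = A·4.48·1000
Solving for A: A = (313.6/1000)/4.48 = 0.07 m²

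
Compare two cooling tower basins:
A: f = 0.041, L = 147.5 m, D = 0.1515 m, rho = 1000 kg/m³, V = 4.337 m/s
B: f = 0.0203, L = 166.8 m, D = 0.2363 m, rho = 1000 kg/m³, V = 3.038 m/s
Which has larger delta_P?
delta_P(A) = 375.4 kPa, delta_P(B) = 66.13 kPa. Answer: A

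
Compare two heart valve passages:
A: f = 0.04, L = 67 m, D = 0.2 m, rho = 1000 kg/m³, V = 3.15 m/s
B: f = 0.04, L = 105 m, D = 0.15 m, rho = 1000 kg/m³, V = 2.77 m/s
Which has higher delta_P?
delta_P(A) = 66.48 kPa, delta_P(B) = 107.4 kPa. Answer: B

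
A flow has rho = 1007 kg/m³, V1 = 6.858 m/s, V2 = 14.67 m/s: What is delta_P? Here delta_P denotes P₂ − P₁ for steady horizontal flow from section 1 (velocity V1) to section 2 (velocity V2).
Formula: \Delta P = \frac{1}{2} \rho (V_1^2 - V_2^2)
delta_P = 0.5·1007·(6.858² − 14.67²)/1000 = -84.68 kPa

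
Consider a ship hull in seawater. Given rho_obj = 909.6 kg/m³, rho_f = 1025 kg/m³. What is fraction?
Formula: f_{sub} = \frac{\rho_{obj}}{\rho_f}
fraction = 909.6/1025 = 0.8874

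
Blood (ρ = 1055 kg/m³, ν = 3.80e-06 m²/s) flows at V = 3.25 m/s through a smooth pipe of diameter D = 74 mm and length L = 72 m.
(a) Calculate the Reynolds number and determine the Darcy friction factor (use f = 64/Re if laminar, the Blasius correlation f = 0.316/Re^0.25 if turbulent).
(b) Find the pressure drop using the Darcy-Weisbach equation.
(a) Re = V·D/ν = 3.25·0.074/3.80e-06 = 63289 → turbulent (Re > 4000); f = 0.316/Re^0.25 = 0.316/63289^0.25 = 0.019923
(b) Darcy-Weisbach: ΔP = f·(L/D)·½ρV²/1000 = 0.019923·(72/0.074)·½·1055·3.25²/1000 = 108 kPa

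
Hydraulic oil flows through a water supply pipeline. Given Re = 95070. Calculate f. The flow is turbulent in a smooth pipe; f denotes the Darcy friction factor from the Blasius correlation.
Formula: f = \frac{0.316}{Re^{0.25}}
f = 0.316/95070^0.25 = 0.018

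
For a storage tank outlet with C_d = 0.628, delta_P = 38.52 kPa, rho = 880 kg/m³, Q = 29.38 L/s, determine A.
Formula: Q = C_d A \sqrt{\frac{2 \Delta P}{\rho}}
Substituting knowns: 29.38 = 0.628·A·√(2·(38.52·1000)/880)·1000
Solving for A: A = (29.38/1000)/(0.628·√(2·(38.52·1000)/880)) = 0.005 m²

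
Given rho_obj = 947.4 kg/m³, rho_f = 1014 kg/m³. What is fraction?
Formula: f_{sub} = \frac{\rho_{obj}}{\rho_f}
fraction = 947.4/1014 = 0.9343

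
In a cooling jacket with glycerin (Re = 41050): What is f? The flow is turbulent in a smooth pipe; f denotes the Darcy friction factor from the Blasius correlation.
Formula: f = \frac{0.316}{Re^{0.25}}
f = 0.316/41050^0.25 = 0.0222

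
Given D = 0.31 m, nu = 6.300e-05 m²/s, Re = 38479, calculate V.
Formula: Re = \frac{V D}{\nu}
Substituting knowns: 38479 = V·0.31/6.300e-05
Solving for V: V = 38479·6.300e-05/0.31 = 7.82 m/s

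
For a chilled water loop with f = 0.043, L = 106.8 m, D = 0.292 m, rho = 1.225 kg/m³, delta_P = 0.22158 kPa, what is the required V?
Formula: \Delta P = f \frac{L}{D} \frac{\rho V^2}{2}
Substituting knowns: 0.22158 = 0.043·(106.8/0.292)·0.5·1.225·V²/1000
Solving for V: V = √((0.22158·1000)/(0.043·(106.8/0.292)·0.5·1.225)) = 4.796 m/s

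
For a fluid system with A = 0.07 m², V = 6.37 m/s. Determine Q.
Formula: Q = A V
Q = 0.07·6.37·1000 = 445.9 L/s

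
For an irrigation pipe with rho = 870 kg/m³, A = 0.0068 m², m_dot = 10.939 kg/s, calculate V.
Formula: \dot{m} = \rho A V
Substituting knowns: 10.939 = 870·0.0068·V
Solving for V: V = 10.939/(870·0.0068) = 1.849 m/s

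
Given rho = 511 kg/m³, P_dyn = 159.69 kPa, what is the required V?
Formula: P_{dyn} = \frac{1}{2} \rho V^2
Substituting knowns: 159.69 = 0.5·511·V²/1000
Solving for V: V = √(2·(159.69·1000)/511) = 25 m/s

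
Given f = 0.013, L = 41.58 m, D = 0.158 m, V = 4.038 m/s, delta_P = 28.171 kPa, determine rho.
Formula: \Delta P = f \frac{L}{D} \frac{\rho V^2}{2}
Substituting knowns: 28.171 = 0.013·(41.58/0.158)·0.5·rho·4.038²/1000
Solving for rho: rho = (28.171·1000)/(0.013·(41.58/0.158)·0.5·4.038²) = 1010 kg/m³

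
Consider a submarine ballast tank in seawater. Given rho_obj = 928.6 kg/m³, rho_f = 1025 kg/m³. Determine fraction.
Formula: f_{sub} = \frac{\rho_{obj}}{\rho_f}
fraction = 928.6/1025 = 0.906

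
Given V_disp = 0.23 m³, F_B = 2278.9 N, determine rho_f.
Formula: F_B = \rho_f g V_{disp}
Substituting knowns: 2278.9 = rho_f·9.81·0.23
Solving for rho_f: rho_f = 2278.9/(9.81·0.23) = 1010 kg/m³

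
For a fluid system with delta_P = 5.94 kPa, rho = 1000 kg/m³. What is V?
Formula: V = \sqrt{\frac{2 \Delta P}{\rho}}
V = √(2·(5.94·1000)/1000) = 3.447 m/s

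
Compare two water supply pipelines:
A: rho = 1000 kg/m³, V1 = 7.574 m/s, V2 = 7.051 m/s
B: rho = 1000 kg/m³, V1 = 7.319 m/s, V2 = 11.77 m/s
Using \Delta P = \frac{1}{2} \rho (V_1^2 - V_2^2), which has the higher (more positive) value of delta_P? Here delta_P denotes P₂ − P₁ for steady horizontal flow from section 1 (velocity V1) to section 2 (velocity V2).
delta_P(A) = 3.824 kPa, delta_P(B) = -42.48 kPa. Answer: A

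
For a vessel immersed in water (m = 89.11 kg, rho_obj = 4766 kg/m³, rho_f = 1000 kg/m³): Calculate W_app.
Formula: W_{app} = mg\left(1 - \frac{\rho_f}{\rho_{obj}}\right)
W_app = 89.11·9.81·(1 − 1000/4766) = 690.8 N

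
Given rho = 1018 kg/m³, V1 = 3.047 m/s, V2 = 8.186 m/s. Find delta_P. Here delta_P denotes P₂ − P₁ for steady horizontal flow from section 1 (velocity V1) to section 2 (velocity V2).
Formula: \Delta P = \frac{1}{2} \rho (V_1^2 - V_2^2)
delta_P = 0.5·1018·(3.047² − 8.186²)/1000 = -29.38 kPa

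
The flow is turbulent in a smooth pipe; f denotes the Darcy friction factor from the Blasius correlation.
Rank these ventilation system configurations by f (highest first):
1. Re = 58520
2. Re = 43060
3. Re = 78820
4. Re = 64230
Case 1: f = 0.02032
Case 2: f = 0.02194
Case 3: f = 0.01886
Case 4: f = 0.01985
Ranking (highest first): 2, 1, 4, 3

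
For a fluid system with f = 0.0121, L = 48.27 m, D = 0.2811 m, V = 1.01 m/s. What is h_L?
Formula: h_L = f \frac{L}{D} \frac{V^2}{2g}
h_L = 0.0121·(48.27/0.2811)·1.01²/(2·9.81) = 0.108 m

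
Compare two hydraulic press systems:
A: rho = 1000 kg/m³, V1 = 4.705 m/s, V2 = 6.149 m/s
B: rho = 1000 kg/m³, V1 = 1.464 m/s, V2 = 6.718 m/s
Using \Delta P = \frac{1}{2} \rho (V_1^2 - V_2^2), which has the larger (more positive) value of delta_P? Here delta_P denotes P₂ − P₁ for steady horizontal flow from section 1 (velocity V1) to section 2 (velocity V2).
delta_P(A) = -7.837 kPa, delta_P(B) = -21.49 kPa. Answer: A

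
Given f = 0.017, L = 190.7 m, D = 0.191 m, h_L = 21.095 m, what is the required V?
Formula: h_L = f \frac{L}{D} \frac{V^2}{2g}
Substituting knowns: 21.095 = 0.017·(190.7/0.191)·V²/(2·9.81)
Solving for V: V = √(21.095·2·9.81/(0.017·(190.7/0.191))) = 4.938 m/s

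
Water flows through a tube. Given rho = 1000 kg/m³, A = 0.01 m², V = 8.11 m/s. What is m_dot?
Formula: \dot{m} = \rho A V
m_dot = 1000·0.01·8.11 = 81.1 kg/s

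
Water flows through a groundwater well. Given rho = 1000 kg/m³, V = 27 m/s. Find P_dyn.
Formula: P_{dyn} = \frac{1}{2} \rho V^2
P_dyn = 0.5·1000·27²/1000 = 364.5 kPa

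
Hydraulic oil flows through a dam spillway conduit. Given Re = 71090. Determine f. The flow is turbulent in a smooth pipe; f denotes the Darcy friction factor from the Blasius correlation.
Formula: f = \frac{0.316}{Re^{0.25}}
f = 0.316/71090^0.25 = 0.01935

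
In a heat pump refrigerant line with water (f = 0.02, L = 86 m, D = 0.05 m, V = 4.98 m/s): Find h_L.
Formula: h_L = f \frac{L}{D} \frac{V^2}{2g}
h_L = 0.02·(86/0.05)·4.98²/(2·9.81) = 43.48 m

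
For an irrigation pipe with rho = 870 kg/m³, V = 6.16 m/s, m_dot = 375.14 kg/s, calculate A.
Formula: \dot{m} = \rho A V
Substituting knowns: 375.14 = 870·A·6.16
Solving for A: A = 375.14/(870·6.16) = 0.07 m²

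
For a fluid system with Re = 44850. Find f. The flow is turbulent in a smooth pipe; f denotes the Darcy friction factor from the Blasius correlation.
Formula: f = \frac{0.316}{Re^{0.25}}
f = 0.316/44850^0.25 = 0.02171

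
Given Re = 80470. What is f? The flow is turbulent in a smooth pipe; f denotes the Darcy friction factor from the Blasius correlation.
Formula: f = \frac{0.316}{Re^{0.25}}
f = 0.316/80470^0.25 = 0.01876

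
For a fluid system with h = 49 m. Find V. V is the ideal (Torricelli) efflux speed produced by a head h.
Formula: V = \sqrt{2 g h}
V = √(2·9.81·49) = 31.01 m/s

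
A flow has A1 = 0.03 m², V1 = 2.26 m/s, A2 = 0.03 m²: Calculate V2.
Formula: V_2 = \frac{A_1 V_1}{A_2}
V2 = 0.03·2.26/0.03 = 2.26 m/s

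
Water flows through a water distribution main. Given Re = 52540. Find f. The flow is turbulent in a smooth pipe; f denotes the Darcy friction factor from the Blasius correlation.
Formula: f = \frac{0.316}{Re^{0.25}}
f = 0.316/52540^0.25 = 0.02087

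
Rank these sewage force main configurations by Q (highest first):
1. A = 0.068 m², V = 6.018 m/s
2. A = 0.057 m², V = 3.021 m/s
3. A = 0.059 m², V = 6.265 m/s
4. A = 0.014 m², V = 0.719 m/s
Case 1: Q = 409.2 L/s
Case 2: Q = 172.2 L/s
Case 3: Q = 369.6 L/s
Case 4: Q = 10.07 L/s
Ranking (highest first): 1, 3, 2, 4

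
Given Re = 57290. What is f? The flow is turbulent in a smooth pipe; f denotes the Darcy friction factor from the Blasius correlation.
Formula: f = \frac{0.316}{Re^{0.25}}
f = 0.316/57290^0.25 = 0.02043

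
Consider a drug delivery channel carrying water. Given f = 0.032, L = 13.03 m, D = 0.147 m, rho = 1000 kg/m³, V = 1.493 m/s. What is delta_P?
Formula: \Delta P = f \frac{L}{D} \frac{\rho V^2}{2}
delta_P = 0.032·(13.03/0.147)·0.5·1000·1.493²/1000 = 3.161 kPa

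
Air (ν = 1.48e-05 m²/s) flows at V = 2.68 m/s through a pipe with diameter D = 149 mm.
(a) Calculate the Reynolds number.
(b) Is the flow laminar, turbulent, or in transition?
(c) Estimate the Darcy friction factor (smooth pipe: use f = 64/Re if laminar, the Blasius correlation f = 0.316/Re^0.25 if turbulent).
(a) Re = V·D/ν = 2.68·0.149/1.48e-05 = 26981
(b) Flow regime: turbulent (Re > 4000)
(c) Friction factor: f = 0.316/Re^0.25 = 0.316/26981^0.25 = 0.02466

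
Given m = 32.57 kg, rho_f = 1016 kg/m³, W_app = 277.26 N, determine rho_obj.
Formula: W_{app} = mg\left(1 - \frac{\rho_f}{\rho_{obj}}\right)
Substituting knowns: 277.26 = 32.57·9.81·(1 − 1016/rho_obj)
Solving for rho_obj: rho_obj = 1016/(1 − 277.26/(32.57·9.81)) = 7683 kg/m³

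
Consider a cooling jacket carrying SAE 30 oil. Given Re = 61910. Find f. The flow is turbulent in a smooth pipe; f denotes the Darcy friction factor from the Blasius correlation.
Formula: f = \frac{0.316}{Re^{0.25}}
f = 0.316/61910^0.25 = 0.02003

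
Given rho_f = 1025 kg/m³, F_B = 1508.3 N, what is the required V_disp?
Formula: F_B = \rho_f g V_{disp}
Substituting knowns: 1508.3 = 1025·9.81·V_disp
Solving for V_disp: V_disp = 1508.3/(1025·9.81) = 0.15 m³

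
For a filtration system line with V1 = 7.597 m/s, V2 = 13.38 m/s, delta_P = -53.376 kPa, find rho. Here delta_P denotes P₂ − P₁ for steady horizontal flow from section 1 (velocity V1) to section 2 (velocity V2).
Formula: \Delta P = \frac{1}{2} \rho (V_1^2 - V_2^2)
Substituting knowns: -53.376 = 0.5·rho·(7.597² − 13.38²)/1000
Solving for rho: rho = 2·(-53.376·1000)/(7.597² − 13.38²) = 880 kg/m³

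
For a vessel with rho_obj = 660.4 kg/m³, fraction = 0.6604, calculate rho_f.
Formula: f_{sub} = \frac{\rho_{obj}}{\rho_f}
Substituting knowns: 0.6604 = 660.4/rho_f
Solving for rho_f: rho_f = 660.4/0.6604 = 1000 kg/m³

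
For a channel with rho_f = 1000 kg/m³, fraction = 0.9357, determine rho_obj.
Formula: f_{sub} = \frac{\rho_{obj}}{\rho_f}
Substituting knowns: 0.9357 = rho_obj/1000
Solving for rho_obj: rho_obj = 0.9357·1000 = 935.7 kg/m³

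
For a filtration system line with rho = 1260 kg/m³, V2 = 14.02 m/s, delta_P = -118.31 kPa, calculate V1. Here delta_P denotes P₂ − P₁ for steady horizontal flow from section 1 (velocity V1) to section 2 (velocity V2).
Formula: \Delta P = \frac{1}{2} \rho (V_1^2 - V_2^2)
Substituting knowns: -118.31 = 0.5·1260·(V1² − 14.02²)/1000
Solving for V1: V1 = √(14.02² + 2·(-118.31·1000)/1260) = 2.961 m/s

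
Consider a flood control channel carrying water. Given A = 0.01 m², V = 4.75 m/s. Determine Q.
Formula: Q = A V
Q = 0.01·4.75·1000 = 47.5 L/s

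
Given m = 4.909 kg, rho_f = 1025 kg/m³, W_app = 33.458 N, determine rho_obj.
Formula: W_{app} = mg\left(1 - \frac{\rho_f}{\rho_{obj}}\right)
Substituting knowns: 33.458 = 4.909·9.81·(1 − 1025/rho_obj)
Solving for rho_obj: rho_obj = 1025/(1 − 33.458/(4.909·9.81)) = 3358 kg/m³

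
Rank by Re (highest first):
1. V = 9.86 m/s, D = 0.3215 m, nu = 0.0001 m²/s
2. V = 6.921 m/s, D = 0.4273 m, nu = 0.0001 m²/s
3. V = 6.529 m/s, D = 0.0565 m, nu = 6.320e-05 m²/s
Case 1: Re = 31700
Case 2: Re = 29573
Case 3: Re = 5837
Ranking (highest first): 1, 2, 3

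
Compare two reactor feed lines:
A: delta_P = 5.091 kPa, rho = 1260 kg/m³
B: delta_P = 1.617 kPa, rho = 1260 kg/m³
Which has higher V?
V(A) = 2.843 m/s, V(B) = 1.602 m/s. Answer: A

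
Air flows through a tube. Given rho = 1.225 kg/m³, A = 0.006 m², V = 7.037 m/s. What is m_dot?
Formula: \dot{m} = \rho A V
m_dot = 1.225·0.006·7.037 = 0.05172 kg/s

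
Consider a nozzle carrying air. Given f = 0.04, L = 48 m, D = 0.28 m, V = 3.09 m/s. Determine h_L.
Formula: h_L = f \frac{L}{D} \frac{V^2}{2g}
h_L = 0.04·(48/0.28)·3.09²/(2·9.81) = 3.337 m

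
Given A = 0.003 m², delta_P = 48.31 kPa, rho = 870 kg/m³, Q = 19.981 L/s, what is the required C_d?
Formula: Q = C_d A \sqrt{\frac{2 \Delta P}{\rho}}
Substituting knowns: 19.981 = C_d·0.003·√(2·(48.31·1000)/870)·1000
Solving for C_d: C_d = (19.981/1000)/(0.003·√(2·(48.31·1000)/870)) = 0.632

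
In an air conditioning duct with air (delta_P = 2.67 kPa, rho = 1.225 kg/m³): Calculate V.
Formula: V = \sqrt{\frac{2 \Delta P}{\rho}}
V = √(2·(2.67·1000)/1.225) = 66.02 m/s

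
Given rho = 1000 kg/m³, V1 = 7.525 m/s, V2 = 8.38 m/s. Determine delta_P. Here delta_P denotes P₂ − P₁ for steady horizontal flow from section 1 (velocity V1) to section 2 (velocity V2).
Formula: \Delta P = \frac{1}{2} \rho (V_1^2 - V_2^2)
delta_P = 0.5·1000·(7.525² − 8.38²)/1000 = -6.799 kPa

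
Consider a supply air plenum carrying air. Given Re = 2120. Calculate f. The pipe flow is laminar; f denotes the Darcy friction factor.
Formula: f = \frac{64}{Re}
f = 64/2120 = 0.03019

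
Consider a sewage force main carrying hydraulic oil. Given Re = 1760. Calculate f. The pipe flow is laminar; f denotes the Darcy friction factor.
Formula: f = \frac{64}{Re}
f = 64/1760 = 0.03636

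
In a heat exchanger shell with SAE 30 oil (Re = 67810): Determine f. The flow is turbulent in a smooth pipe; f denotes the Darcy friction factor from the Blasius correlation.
Formula: f = \frac{0.316}{Re^{0.25}}
f = 0.316/67810^0.25 = 0.01958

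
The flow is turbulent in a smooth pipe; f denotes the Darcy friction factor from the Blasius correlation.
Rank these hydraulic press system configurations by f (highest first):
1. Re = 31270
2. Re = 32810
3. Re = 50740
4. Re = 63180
Case 1: f = 0.02376
Case 2: f = 0.02348
Case 3: f = 0.02105
Case 4: f = 0.01993
Ranking (highest first): 1, 2, 3, 4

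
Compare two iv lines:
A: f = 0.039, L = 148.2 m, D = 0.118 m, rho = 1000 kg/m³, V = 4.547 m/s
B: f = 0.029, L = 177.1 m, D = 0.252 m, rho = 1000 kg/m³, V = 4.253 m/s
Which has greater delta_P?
delta_P(A) = 506.3 kPa, delta_P(B) = 184.3 kPa. Answer: A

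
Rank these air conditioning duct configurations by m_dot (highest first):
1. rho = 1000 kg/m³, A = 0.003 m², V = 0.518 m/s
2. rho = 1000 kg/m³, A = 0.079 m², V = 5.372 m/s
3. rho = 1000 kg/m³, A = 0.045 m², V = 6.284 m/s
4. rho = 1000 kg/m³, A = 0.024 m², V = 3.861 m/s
Case 1: m_dot = 1.554 kg/s
Case 2: m_dot = 424.4 kg/s
Case 3: m_dot = 282.8 kg/s
Case 4: m_dot = 92.66 kg/s
Ranking (highest first): 2, 3, 4, 1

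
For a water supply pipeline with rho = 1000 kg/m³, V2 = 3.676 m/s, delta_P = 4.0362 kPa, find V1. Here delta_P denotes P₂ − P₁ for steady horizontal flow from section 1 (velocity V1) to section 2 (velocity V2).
Formula: \Delta P = \frac{1}{2} \rho (V_1^2 - V_2^2)
Substituting knowns: 4.0362 = 0.5·1000·(V1² − 3.676²)/1000
Solving for V1: V1 = √(3.676² + 2·(4.0362·1000)/1000) = 4.646 m/s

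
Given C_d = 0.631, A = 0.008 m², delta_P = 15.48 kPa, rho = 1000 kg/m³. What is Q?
Formula: Q = C_d A \sqrt{\frac{2 \Delta P}{\rho}}
Q = 0.631·0.008·√(2·(15.48·1000)/1000)·1000 = 28.09 L/s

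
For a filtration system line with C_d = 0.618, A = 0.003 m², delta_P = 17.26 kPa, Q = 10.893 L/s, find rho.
Formula: Q = C_d A \sqrt{\frac{2 \Delta P}{\rho}}
Substituting knowns: 10.893 = 0.618·0.003·√(2·(17.26·1000)/rho)·1000
Solving for rho: rho = 2·(17.26·1000)/((10.893/1000)/(0.618·0.003))² = 1000 kg/m³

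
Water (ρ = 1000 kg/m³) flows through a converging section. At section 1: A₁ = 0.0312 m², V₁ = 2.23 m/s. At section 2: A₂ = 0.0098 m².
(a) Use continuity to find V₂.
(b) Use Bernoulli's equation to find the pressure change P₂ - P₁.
(a) Continuity: A₁V₁=A₂V₂ -> V₂=A₁V₁/A₂=0.0312*2.23/0.0098=7.10 m/s
(b) Bernoulli: P₂-P₁=0.5*rho*(V₁^2-V₂^2)/1000=0.5*1000*(2.23^2-7.10^2)/1000=-22.72 kPa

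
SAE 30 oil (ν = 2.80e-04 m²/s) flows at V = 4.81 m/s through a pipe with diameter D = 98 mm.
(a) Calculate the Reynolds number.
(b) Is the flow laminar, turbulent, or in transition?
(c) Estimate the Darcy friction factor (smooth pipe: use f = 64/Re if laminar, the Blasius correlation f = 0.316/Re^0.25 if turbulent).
(a) Re = V·D/ν = 4.81·0.098/2.80e-04 = 1683.5
(b) Flow regime: laminar (Re < 2300)
(c) Friction factor: f = 64/Re = 64/1683.5 = 0.03802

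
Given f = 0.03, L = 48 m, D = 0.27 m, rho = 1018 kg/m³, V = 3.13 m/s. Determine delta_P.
Formula: \Delta P = f \frac{L}{D} \frac{\rho V^2}{2}
delta_P = 0.03·(48/0.27)·0.5·1018·3.13²/1000 = 26.6 kPa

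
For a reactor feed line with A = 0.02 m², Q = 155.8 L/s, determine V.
Formula: Q = A V
Substituting knowns: 155.8 = 0.02·V·1000
Solving for V: V = (155.8/1000)/0.02 = 7.79 m/s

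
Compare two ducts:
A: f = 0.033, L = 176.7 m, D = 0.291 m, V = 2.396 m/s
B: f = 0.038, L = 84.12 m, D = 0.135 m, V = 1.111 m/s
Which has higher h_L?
h_L(A) = 5.863 m, h_L(B) = 1.49 m. Answer: A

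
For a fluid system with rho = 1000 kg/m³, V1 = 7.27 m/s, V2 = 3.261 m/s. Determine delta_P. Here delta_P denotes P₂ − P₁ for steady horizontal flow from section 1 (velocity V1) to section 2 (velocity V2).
Formula: \Delta P = \frac{1}{2} \rho (V_1^2 - V_2^2)
delta_P = 0.5·1000·(7.27² − 3.261²)/1000 = 21.11 kPa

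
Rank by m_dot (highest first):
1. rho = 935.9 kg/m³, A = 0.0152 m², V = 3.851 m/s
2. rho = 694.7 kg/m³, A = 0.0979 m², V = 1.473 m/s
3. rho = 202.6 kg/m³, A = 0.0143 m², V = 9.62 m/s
Case 1: m_dot = 54.78 kg/s
Case 2: m_dot = 100.2 kg/s
Case 3: m_dot = 27.87 kg/s
Ranking (highest first): 2, 1, 3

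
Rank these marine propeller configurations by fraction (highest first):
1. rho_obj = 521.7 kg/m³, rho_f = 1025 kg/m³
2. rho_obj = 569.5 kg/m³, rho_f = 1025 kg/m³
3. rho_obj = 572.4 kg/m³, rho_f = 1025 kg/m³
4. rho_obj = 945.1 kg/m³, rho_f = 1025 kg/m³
Case 1: fraction = 0.509
Case 2: fraction = 0.5556
Case 3: fraction = 0.5584
Case 4: fraction = 0.922
Ranking (highest first): 4, 3, 2, 1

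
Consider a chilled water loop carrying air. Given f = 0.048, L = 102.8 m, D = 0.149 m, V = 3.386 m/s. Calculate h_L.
Formula: h_L = f \frac{L}{D} \frac{V^2}{2g}
h_L = 0.048·(102.8/0.149)·3.386²/(2·9.81) = 19.35 m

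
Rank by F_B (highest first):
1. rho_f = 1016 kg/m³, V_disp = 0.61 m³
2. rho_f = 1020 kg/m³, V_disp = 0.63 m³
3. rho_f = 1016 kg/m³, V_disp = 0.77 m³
Case 1: F_B = 6080 N
Case 2: F_B = 6304 N
Case 3: F_B = 7675 N
Ranking (highest first): 3, 2, 1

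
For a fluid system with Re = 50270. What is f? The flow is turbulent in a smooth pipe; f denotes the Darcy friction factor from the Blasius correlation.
Formula: f = \frac{0.316}{Re^{0.25}}
f = 0.316/50270^0.25 = 0.0211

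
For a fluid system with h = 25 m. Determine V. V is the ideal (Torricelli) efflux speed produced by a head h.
Formula: V = \sqrt{2 g h}
V = √(2·9.81·25) = 22.15 m/s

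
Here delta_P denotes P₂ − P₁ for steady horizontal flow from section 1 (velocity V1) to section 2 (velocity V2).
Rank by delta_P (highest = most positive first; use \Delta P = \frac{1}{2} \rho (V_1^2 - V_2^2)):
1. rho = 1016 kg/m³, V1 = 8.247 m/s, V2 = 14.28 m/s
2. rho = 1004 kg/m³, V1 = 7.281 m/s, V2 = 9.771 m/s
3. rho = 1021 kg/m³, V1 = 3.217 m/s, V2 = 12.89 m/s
Case 1: delta_P = -69.04 kPa
Case 2: delta_P = -21.31 kPa
Case 3: delta_P = -79.54 kPa
Ranking (highest first): 2, 1, 3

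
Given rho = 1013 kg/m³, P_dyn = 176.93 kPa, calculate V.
Formula: P_{dyn} = \frac{1}{2} \rho V^2
Substituting knowns: 176.93 = 0.5·1013·V²/1000
Solving for V: V = √(2·(176.93·1000)/1013) = 18.69 m/s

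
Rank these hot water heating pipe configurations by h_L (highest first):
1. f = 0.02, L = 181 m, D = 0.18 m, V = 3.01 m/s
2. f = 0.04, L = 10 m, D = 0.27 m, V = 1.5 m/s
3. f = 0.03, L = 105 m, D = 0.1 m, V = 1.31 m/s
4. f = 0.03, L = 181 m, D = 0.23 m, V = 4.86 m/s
Case 1: h_L = 9.287 m
Case 2: h_L = 0.1699 m
Case 3: h_L = 2.755 m
Case 4: h_L = 28.42 m
Ranking (highest first): 4, 1, 3, 2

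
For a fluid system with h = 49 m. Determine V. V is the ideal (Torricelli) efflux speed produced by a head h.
Formula: V = \sqrt{2 g h}
V = √(2·9.81·49) = 31.01 m/s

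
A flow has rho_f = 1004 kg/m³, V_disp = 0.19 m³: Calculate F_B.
Formula: F_B = \rho_f g V_{disp}
F_B = 1004·9.81·0.19 = 1871 N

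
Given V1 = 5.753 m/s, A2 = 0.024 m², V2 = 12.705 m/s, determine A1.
Formula: V_2 = \frac{A_1 V_1}{A_2}
Substituting knowns: 12.705 = A1·5.753/0.024
Solving for A1: A1 = 12.705·0.024/5.753 = 0.053 m²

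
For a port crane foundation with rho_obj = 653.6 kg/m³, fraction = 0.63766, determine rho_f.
Formula: f_{sub} = \frac{\rho_{obj}}{\rho_f}
Substituting knowns: 0.63766 = 653.6/rho_f
Solving for rho_f: rho_f = 653.6/0.63766 = 1025 kg/m³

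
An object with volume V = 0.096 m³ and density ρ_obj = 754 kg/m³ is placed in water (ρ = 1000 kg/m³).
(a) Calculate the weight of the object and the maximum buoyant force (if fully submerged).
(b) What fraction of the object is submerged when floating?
(a) W=rho_obj*g*V=754*9.81*0.096=710.1 N; F_B(max)=rho*g*V=1000*9.81*0.096=941.8 N
(b) Floating fraction=rho_obj/rho=754/1000=0.754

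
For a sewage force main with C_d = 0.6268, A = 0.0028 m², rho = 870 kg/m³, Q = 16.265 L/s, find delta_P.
Formula: Q = C_d A \sqrt{\frac{2 \Delta P}{\rho}}
Substituting knowns: 16.265 = 0.6268·0.0028·√(2·(delta_P·1000)/870)·1000
Solving for delta_P: delta_P = ((16.265/1000)/(0.6268·0.0028))²·870/2/1000 = 37.36 kPa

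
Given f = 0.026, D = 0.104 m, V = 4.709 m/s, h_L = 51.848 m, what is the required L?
Formula: h_L = f \frac{L}{D} \frac{V^2}{2g}
Substituting knowns: 51.848 = 0.026·(L/0.104)·4.709²/(2·9.81)
Solving for L: L = 51.848·2·9.81·0.104/(0.026·4.709²) = 183.5 m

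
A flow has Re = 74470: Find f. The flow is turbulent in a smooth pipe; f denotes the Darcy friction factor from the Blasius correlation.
Formula: f = \frac{0.316}{Re^{0.25}}
f = 0.316/74470^0.25 = 0.01913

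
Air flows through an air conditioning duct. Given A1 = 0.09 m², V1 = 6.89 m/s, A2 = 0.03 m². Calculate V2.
Formula: V_2 = \frac{A_1 V_1}{A_2}
V2 = 0.09·6.89/0.03 = 20.67 m/s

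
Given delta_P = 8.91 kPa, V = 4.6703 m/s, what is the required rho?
Formula: V = \sqrt{\frac{2 \Delta P}{\rho}}
Substituting knowns: 4.6703 = √(2·(8.91·1000)/rho)
Solving for rho: rho = 2·(8.91·1000)/4.6703² = 817 kg/m³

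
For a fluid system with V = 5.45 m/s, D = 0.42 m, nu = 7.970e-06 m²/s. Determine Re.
Formula: Re = \frac{V D}{\nu}
Re = 5.45·0.42/7.970e-06 = 287202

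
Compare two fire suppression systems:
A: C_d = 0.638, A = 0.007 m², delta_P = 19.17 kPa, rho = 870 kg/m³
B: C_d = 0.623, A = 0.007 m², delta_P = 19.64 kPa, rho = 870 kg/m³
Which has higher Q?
Q(A) = 29.65 L/s, Q(B) = 29.3 L/s. Answer: A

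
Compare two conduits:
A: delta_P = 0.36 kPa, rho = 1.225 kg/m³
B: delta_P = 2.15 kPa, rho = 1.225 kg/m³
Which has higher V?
V(A) = 24.24 m/s, V(B) = 59.25 m/s. Answer: B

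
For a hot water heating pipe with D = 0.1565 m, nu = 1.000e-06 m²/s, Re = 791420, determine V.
Formula: Re = \frac{V D}{\nu}
Substituting knowns: 791420 = V·0.1565/1.000e-06
Solving for V: V = 791420·1.000e-06/0.1565 = 5.057 m/s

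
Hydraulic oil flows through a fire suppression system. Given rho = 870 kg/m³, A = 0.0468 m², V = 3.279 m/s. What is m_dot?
Formula: \dot{m} = \rho A V
m_dot = 870·0.0468·3.279 = 133.5 kg/s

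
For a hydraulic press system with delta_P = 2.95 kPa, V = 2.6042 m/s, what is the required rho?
Formula: V = \sqrt{\frac{2 \Delta P}{\rho}}
Substituting knowns: 2.6042 = √(2·(2.95·1000)/rho)
Solving for rho: rho = 2·(2.95·1000)/2.6042² = 870 kg/m³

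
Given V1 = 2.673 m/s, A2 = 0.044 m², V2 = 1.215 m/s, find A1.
Formula: V_2 = \frac{A_1 V_1}{A_2}
Substituting knowns: 1.215 = A1·2.673/0.044
Solving for A1: A1 = 1.215·0.044/2.673 = 0.02 m²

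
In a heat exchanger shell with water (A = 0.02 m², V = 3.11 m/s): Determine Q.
Formula: Q = A V
Q = 0.02·3.11·1000 = 62.2 L/s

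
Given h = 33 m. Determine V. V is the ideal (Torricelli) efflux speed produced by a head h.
Formula: V = \sqrt{2 g h}
V = √(2·9.81·33) = 25.45 m/s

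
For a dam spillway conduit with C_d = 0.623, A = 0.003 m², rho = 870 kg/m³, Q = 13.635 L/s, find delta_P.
Formula: Q = C_d A \sqrt{\frac{2 \Delta P}{\rho}}
Substituting knowns: 13.635 = 0.623·0.003·√(2·(delta_P·1000)/870)·1000
Solving for delta_P: delta_P = ((13.635/1000)/(0.623·0.003))²·870/2/1000 = 23.15 kPa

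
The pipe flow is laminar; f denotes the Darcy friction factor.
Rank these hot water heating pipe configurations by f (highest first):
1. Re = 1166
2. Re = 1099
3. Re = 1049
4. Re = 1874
Case 1: f = 0.05489
Case 2: f = 0.05823
Case 3: f = 0.06101
Case 4: f = 0.03415
Ranking (highest first): 3, 2, 1, 4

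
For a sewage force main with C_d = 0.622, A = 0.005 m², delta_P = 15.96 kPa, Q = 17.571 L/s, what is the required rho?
Formula: Q = C_d A \sqrt{\frac{2 \Delta P}{\rho}}
Substituting knowns: 17.571 = 0.622·0.005·√(2·(15.96·1000)/rho)·1000
Solving for rho: rho = 2·(15.96·1000)/((17.571/1000)/(0.622·0.005))² = 1000 kg/m³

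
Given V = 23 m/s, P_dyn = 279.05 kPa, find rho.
Formula: P_{dyn} = \frac{1}{2} \rho V^2
Substituting knowns: 279.05 = 0.5·rho·23²/1000
Solving for rho: rho = 2·(279.05·1000)/23² = 1055 kg/m³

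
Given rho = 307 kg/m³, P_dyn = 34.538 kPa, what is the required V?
Formula: P_{dyn} = \frac{1}{2} \rho V^2
Substituting knowns: 34.538 = 0.5·307·V²/1000
Solving for V: V = √(2·(34.538·1000)/307) = 15 m/s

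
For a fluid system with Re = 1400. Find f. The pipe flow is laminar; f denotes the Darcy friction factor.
Formula: f = \frac{64}{Re}
f = 64/1400 = 0.04571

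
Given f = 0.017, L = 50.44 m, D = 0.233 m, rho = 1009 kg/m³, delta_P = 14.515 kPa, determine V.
Formula: \Delta P = f \frac{L}{D} \frac{\rho V^2}{2}
Substituting knowns: 14.515 = 0.017·(50.44/0.233)·0.5·1009·V²/1000
Solving for V: V = √((14.515·1000)/(0.017·(50.44/0.233)·0.5·1009)) = 2.796 m/s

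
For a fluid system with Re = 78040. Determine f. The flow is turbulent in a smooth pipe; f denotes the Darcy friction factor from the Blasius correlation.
Formula: f = \frac{0.316}{Re^{0.25}}
f = 0.316/78040^0.25 = 0.01891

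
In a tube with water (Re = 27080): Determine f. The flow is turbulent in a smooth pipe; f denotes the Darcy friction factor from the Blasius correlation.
Formula: f = \frac{0.316}{Re^{0.25}}
f = 0.316/27080^0.25 = 0.02463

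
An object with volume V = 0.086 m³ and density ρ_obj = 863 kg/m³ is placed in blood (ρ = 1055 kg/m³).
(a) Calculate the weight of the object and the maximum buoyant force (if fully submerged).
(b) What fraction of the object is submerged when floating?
(a) W=rho_obj*g*V=863*9.81*0.086=728.1 N; F_B(max)=rho*g*V=1055*9.81*0.086=890.1 N
(b) Floating fraction=rho_obj/rho=863/1055=0.818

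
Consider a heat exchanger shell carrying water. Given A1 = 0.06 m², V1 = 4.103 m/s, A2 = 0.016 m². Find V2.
Formula: V_2 = \frac{A_1 V_1}{A_2}
V2 = 0.06·4.103/0.016 = 15.39 m/s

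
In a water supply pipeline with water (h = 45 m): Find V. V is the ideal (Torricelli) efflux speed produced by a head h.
Formula: V = \sqrt{2 g h}
V = √(2·9.81·45) = 29.71 m/s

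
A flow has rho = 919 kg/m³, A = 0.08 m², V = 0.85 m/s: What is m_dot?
Formula: \dot{m} = \rho A V
m_dot = 919·0.08·0.85 = 62.49 kg/s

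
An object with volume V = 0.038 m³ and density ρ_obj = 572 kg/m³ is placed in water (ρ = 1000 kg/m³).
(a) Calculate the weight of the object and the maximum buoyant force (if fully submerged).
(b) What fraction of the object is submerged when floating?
(a) W=rho_obj*g*V=572*9.81*0.038=213.2 N; F_B(max)=rho*g*V=1000*9.81*0.038=372.8 N
(b) Floating fraction=rho_obj/rho=572/1000=0.572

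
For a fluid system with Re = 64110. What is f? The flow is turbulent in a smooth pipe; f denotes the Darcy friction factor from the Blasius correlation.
Formula: f = \frac{0.316}{Re^{0.25}}
f = 0.316/64110^0.25 = 0.01986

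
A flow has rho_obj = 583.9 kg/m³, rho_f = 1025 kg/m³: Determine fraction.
Formula: f_{sub} = \frac{\rho_{obj}}{\rho_f}
fraction = 583.9/1025 = 0.5697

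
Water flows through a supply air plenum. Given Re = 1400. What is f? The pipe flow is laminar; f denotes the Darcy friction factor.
Formula: f = \frac{64}{Re}
f = 64/1400 = 0.04571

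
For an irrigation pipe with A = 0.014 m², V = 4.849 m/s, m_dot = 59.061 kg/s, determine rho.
Formula: \dot{m} = \rho A V
Substituting knowns: 59.061 = rho·0.014·4.849
Solving for rho: rho = 59.061/(0.014·4.849) = 870 kg/m³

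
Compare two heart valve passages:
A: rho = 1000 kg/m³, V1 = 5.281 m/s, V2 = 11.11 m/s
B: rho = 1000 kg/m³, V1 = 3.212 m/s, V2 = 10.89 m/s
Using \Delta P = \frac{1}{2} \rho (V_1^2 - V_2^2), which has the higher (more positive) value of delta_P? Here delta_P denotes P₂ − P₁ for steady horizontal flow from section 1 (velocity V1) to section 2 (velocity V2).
delta_P(A) = -47.77 kPa, delta_P(B) = -54.14 kPa. Answer: A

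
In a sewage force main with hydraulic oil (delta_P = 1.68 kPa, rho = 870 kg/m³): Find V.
Formula: V = \sqrt{\frac{2 \Delta P}{\rho}}
V = √(2·(1.68·1000)/870) = 1.965 m/s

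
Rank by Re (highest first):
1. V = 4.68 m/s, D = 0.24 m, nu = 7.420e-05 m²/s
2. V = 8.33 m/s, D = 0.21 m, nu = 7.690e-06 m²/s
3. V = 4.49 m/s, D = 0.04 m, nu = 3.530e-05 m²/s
Case 1: Re = 15137
Case 2: Re = 227477
Case 3: Re = 5088
Ranking (highest first): 2, 1, 3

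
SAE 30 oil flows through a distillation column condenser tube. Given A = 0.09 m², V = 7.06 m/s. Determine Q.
Formula: Q = A V
Q = 0.09·7.06·1000 = 635.4 L/s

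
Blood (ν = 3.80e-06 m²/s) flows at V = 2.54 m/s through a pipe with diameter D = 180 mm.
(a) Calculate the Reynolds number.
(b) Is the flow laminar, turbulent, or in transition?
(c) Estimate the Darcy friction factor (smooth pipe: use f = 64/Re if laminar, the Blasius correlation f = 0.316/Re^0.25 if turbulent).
(a) Re = V·D/ν = 2.54·0.18/3.80e-06 = 120320
(b) Flow regime: turbulent (Re > 4000)
(c) Friction factor: f = 0.316/Re^0.25 = 0.316/120320^0.25 = 0.01697 (Blasius is strictly valid for Re ≲ 1e5; used here as the smooth-pipe estimate the problem specifies)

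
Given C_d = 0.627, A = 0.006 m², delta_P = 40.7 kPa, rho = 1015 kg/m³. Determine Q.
Formula: Q = C_d A \sqrt{\frac{2 \Delta P}{\rho}}
Q = 0.627·0.006·√(2·(40.7·1000)/1015)·1000 = 33.69 L/s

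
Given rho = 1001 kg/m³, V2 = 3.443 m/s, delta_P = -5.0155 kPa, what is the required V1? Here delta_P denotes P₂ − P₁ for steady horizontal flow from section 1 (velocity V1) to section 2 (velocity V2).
Formula: \Delta P = \frac{1}{2} \rho (V_1^2 - V_2^2)
Substituting knowns: -5.0155 = 0.5·1001·(V1² − 3.443²)/1000
Solving for V1: V1 = √(3.443² + 2·(-5.0155·1000)/1001) = 1.354 m/s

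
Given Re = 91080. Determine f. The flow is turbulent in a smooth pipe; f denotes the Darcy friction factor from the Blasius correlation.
Formula: f = \frac{0.316}{Re^{0.25}}
f = 0.316/91080^0.25 = 0.01819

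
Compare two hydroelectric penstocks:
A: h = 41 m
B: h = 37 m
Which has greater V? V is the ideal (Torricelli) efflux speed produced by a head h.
V(A) = 28.36 m/s, V(B) = 26.94 m/s. Answer: A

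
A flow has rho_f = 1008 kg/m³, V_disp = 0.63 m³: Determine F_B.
Formula: F_B = \rho_f g V_{disp}
F_B = 1008·9.81·0.63 = 6230 N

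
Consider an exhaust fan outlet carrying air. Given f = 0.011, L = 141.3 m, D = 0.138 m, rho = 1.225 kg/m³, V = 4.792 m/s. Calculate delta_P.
Formula: \Delta P = f \frac{L}{D} \frac{\rho V^2}{2}
delta_P = 0.011·(141.3/0.138)·0.5·1.225·4.792²/1000 = 0.1584 kPa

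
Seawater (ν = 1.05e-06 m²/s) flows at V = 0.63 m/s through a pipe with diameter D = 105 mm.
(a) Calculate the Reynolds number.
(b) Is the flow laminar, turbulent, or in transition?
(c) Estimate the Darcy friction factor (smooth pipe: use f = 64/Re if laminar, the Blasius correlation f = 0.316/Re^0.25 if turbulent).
(a) Re = V·D/ν = 0.63·0.105/1.05e-06 = 63000
(b) Flow regime: turbulent (Re > 4000)
(c) Friction factor: f = 0.316/Re^0.25 = 0.316/63000^0.25 = 0.01995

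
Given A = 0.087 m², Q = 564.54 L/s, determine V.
Formula: Q = A V
Substituting knowns: 564.54 = 0.087·V·1000
Solving for V: V = (564.54/1000)/0.087 = 6.489 m/s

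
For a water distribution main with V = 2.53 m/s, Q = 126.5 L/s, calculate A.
Formula: Q = A V
Substituting knowns: 126.5 = A·2.53·1000
Solving for A: A = (126.5/1000)/2.53 = 0.05 m²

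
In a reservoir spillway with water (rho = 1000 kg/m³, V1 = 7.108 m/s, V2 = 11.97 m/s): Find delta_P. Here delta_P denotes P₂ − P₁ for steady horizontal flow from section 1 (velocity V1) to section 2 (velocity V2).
Formula: \Delta P = \frac{1}{2} \rho (V_1^2 - V_2^2)
delta_P = 0.5·1000·(7.108² − 11.97²)/1000 = -46.38 kPa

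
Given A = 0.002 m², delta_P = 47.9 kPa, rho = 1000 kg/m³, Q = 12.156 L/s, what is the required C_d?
Formula: Q = C_d A \sqrt{\frac{2 \Delta P}{\rho}}
Substituting knowns: 12.156 = C_d·0.002·√(2·(47.9·1000)/1000)·1000
Solving for C_d: C_d = (12.156/1000)/(0.002·√(2·(47.9·1000)/1000)) = 0.621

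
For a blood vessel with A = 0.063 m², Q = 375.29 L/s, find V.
Formula: Q = A V
Substituting knowns: 375.29 = 0.063·V·1000
Solving for V: V = (375.29/1000)/0.063 = 5.957 m/s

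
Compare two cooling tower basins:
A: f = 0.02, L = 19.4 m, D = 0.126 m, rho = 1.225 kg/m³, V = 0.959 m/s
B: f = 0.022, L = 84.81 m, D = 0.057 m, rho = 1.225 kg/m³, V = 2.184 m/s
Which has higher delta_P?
delta_P(A) = 0.001735 kPa, delta_P(B) = 0.09563 kPa. Answer: B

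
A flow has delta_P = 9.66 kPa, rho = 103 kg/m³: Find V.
Formula: V = \sqrt{\frac{2 \Delta P}{\rho}}
V = √(2·(9.66·1000)/103) = 13.7 m/s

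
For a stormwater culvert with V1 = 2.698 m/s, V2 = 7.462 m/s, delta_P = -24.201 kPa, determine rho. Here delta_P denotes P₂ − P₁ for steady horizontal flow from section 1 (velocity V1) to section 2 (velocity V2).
Formula: \Delta P = \frac{1}{2} \rho (V_1^2 - V_2^2)
Substituting knowns: -24.201 = 0.5·rho·(2.698² − 7.462²)/1000
Solving for rho: rho = 2·(-24.201·1000)/(2.698² − 7.462²) = 1000 kg/m³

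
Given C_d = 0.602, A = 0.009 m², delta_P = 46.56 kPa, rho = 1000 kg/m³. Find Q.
Formula: Q = C_d A \sqrt{\frac{2 \Delta P}{\rho}}
Q = 0.602·0.009·√(2·(46.56·1000)/1000)·1000 = 52.28 L/s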